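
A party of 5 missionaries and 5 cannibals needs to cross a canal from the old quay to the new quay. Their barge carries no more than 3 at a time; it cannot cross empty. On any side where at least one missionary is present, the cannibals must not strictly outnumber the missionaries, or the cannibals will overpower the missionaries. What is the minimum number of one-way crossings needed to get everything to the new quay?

11

Counting alone: each trip to the new quay takes at most 3 across and each return brings at least 1 back, so after t trips out (and t−1 returns) at most 3t − (t−1) of the 10 are across; that first reaches 10 at t = 5, so at least 9 crossings are needed.
The safety rule pushes this higher. Following every safe sequence of crossings, the most of the 10 that can be at the new quay as the barge arrives there on crossing 9 is 9 — never all 10.
So no plan with fewer than 11 crossings exists, and this one achieves 11:
1. 2 cannibals → the new quay.  (the old quay: 5M 3C; the new quay: 0M 2C)
2. 1 cannibal ← the old quay.  (the old quay: 5M 4C; the new quay: 0M 1C)
3. 3 cannibals → the new quay.  (the old quay: 5M 1C; the new quay: 0M 4C)
4. 1 cannibal ← the old quay.  (the old quay: 5M 2C; the new quay: 0M 3C)
5. 3 missionaries → the new quay.  (the old quay: 2M 2C; the new quay: 3M 3C)
6. 1 missionary and 1 cannibal ← the old quay.  (the old quay: 3M 3C; the new quay: 2M 2C)
7. 3 missionaries → the new quay.  (the old quay: 0M 3C; the new quay: 5M 2C)
8. 1 cannibal ← the old quay.  (the old quay: 0M 4C; the new quay: 5M 1C)
9. 2 cannibals → the new quay.  (the old quay: 0M 2C; the new quay: 5M 3C)
10. 1 cannibal ← the old quay.  (the old quay: 0M 3C; the new quay: 5M 2C)
11. 3 cannibals → the new quay.  (the old quay: 0M 0C; the new quay: 5M 5C)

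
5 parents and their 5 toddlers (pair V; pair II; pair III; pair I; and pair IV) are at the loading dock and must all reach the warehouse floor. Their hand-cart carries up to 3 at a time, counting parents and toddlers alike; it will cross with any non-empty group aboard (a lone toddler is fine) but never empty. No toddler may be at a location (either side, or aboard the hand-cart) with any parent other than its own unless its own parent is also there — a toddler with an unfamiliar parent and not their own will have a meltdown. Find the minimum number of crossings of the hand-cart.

Counting alone: each trip to the warehouse floor takes at most 3 across and each return brings at least 1 back, so after t trips out (and t−1 returns) at most 3t − (t−1) of the 10 are across; that first reaches 10 at t = 5, so at least 9 crossings are needed.
The safety rule pushes this higher. Following every safe sequence of crossings, the most of the 10 that can be at the warehouse floor as the hand-cart arrives there on crossing 9 is 9 — never all 10.
So no plan with fewer than 11 crossings exists, and this one achieves 11:
1. parent V and toddler V cross → the warehouse floor.
2. parent V crosses ← the loading dock.
3. toddler I, toddler II, and toddler III cross → the warehouse floor.
4. toddler V crosses ← the loading dock.
5. parent I, parent II, and parent III cross → the warehouse floor.
6. parent II and toddler II cross ← the loading dock.
7. parent II, parent IV, and parent V cross → the warehouse floor.
8. toddler III crosses ← the loading dock.
9. toddler II and toddler V cross → the warehouse floor.
10. toddler V crosses ← the loading dock.
11. toddler III, toddler IV, and toddler V cross → the warehouse floor.

11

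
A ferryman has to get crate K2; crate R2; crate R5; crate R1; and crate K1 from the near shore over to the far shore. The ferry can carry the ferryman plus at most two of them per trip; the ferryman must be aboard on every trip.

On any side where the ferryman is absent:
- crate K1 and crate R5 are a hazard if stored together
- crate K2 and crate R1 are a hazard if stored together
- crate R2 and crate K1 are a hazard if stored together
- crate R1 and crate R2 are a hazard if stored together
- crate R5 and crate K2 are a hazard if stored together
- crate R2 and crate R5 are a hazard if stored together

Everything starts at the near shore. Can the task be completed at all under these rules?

Whatever the first load, the items left behind include a forbidden pair without the ferryman. No opening move is safe, so no plan exists.

No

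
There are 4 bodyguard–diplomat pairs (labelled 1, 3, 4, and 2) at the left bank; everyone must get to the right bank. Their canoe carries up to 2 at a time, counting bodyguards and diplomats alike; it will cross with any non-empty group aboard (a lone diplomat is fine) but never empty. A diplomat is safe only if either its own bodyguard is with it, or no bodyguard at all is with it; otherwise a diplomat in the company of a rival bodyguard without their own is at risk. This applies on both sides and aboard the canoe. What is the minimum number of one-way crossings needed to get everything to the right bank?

impossible

Following every safe sequence of crossings from the start, the most of the 8 that can be at the right bank as the canoe arrives there on crossings 1, 3, 5 is 2, 3, 4 respectively; the best ever achieved is 4 of 8.
From crossing 7 on, no configuration arises that was not already reachable earlier: only 44 distinct safe configurations (who is on which side, and where the canoe is) can ever be reached, none of them has everyone across, and every continuation just revisits them. So no valid plan exists.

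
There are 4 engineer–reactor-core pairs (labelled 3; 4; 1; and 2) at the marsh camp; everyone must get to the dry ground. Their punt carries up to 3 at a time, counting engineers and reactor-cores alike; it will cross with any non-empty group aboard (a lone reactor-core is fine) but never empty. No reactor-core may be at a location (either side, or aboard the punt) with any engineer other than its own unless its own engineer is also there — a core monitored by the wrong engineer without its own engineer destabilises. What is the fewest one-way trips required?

Counting alone: each trip to the dry ground takes at most 3 across and each return brings at least 1 back, so after t trips out (and t−1 returns) at most 3t − (t−1) of the 8 are across; that first reaches 8 at t = 4, so at least 7 crossings are needed.
The safety rule pushes this higher. Following every safe sequence of crossings, the most of the 8 that can be at the dry ground as the punt arrives there on crossing 7 is 7 — never all 8.
So no plan with fewer than 9 crossings exists, and this one achieves 9:
1. engineer 3 and reactor-core 3 cross → the dry ground.
2. engineer 3 crosses ← the marsh camp.
3. engineer 3, engineer 4, and reactor-core 4 cross → the dry ground.
4. engineer 3 and reactor-core 3 cross ← the marsh camp.
5. engineer 1, engineer 2, and engineer 3 cross → the dry ground.
6. reactor-core 4 crosses ← the marsh camp.
7. reactor-core 3 and reactor-core 4 cross → the dry ground.
8. reactor-core 3 crosses ← the marsh camp.
9. reactor-core 1, reactor-core 2, and reactor-core 3 cross → the dry ground.

9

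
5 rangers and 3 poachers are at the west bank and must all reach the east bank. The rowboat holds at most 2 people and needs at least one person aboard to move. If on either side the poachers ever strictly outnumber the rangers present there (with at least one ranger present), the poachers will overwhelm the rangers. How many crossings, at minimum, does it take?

Counting alone: each trip to the east bank takes at most 2 across and each return brings at least 1 back, so after t trips out (and t−1 returns) at most 2t − (t−1) of the 8 are across; that first reaches 8 at t = 7, so at least 13 crossings are needed.
The plan below uses exactly 13 crossings, so it is optimal:
1. 2 poachers → the east bank.  (the west bank: 5R 1P; the east bank: 0R 2P)
2. 1 poacher ← the west bank.  (the west bank: 5R 2P; the east bank: 0R 1P)
3. 2 poachers → the east bank.  (the west bank: 5R 0P; the east bank: 0R 3P)
4. 1 poacher ← the west bank.  (the west bank: 5R 1P; the east bank: 0R 2P)
5. 2 rangers → the east bank.  (the west bank: 3R 1P; the east bank: 2R 2P)
6. 1 poacher ← the west bank.  (the west bank: 3R 2P; the east bank: 2R 1P)
7. 1 ranger and 1 poacher → the east bank.  (the west bank: 2R 1P; the east bank: 3R 2P)
8. 1 poacher ← the west bank.  (the west bank: 2R 2P; the east bank: 3R 1P)
9. 2 poachers → the east bank.  (the west bank: 2R 0P; the east bank: 3R 3P)
10. 1 poacher ← the west bank.  (the west bank: 2R 1P; the east bank: 3R 2P)
11. 1 ranger and 1 poacher → the east bank.  (the west bank: 1R 0P; the east bank: 4R 3P)
12. 1 poacher ← the west bank.  (the west bank: 1R 1P; the east bank: 4R 2P)
13. 1 ranger and 1 poacher → the east bank.  (the west bank: 0R 0P; the east bank: 5R 3P)

13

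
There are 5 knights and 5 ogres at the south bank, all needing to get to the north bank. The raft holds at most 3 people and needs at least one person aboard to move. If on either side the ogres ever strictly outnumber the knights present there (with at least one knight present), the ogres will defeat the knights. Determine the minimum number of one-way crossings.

Counting alone: each trip to the north bank takes at most 3 across and each return brings at least 1 back, so after t trips out (and t−1 returns) at most 3t − (t−1) of the 10 are across; that first reaches 10 at t = 5, so at least 9 crossings are needed.
The safety rule pushes this higher. Following every safe sequence of crossings, the most of the 10 that can be at the north bank as the raft arrives there on crossing 9 is 9 — never all 10.
So no plan with fewer than 11 crossings exists, and this one achieves 11:
1. 2 ogres → the north bank.  (the south bank: 5K 3O; the north bank: 0K 2O)
2. 1 ogre ← the south bank.  (the south bank: 5K 4O; the north bank: 0K 1O)
3. 3 ogres → the north bank.  (the south bank: 5K 1O; the north bank: 0K 4O)
4. 1 ogre ← the south bank.  (the south bank: 5K 2O; the north bank: 0K 3O)
5. 3 knights → the north bank.  (the south bank: 2K 2O; the north bank: 3K 3O)
6. 1 knight and 1 ogre ← the south bank.  (the south bank: 3K 3O; the north bank: 2K 2O)
7. 3 knights → the north bank.  (the south bank: 0K 3O; the north bank: 5K 2O)
8. 1 ogre ← the south bank.  (the south bank: 0K 4O; the north bank: 5K 1O)
9. 2 ogres → the north bank.  (the south bank: 0K 2O; the north bank: 5K 3O)
10. 1 ogre ← the south bank.  (the south bank: 0K 3O; the north bank: 5K 2O)
11. 3 ogres → the north bank.  (the south bank: 0K 0O; the north bank: 5K 5O)

11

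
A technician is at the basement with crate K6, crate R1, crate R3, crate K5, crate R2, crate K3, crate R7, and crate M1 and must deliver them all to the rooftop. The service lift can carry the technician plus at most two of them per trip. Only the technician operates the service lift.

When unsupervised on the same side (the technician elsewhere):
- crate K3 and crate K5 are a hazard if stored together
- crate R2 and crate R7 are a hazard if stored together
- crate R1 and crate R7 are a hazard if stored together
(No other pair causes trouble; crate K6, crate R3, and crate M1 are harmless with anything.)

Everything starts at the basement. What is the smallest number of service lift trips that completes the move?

9

Counting alone: the technician can take at most 2 across per trip to the rooftop, so moving all 8 needs at least 4 loaded trips out, with a return between consecutive ones — at least 7 crossings.
The safety rule pushes this higher. Following every safe sequence of crossings, the most of the 8 that can be at the rooftop as the service lift arrives there on crossing 7 is 7 — never all 8.
So no plan with fewer than 9 crossings exists, and this one achieves 9:
1. Technician goes to the rooftop with crate K5 and crate R7.
2. Technician goes back to the basement alone.
3. Technician goes to the rooftop with crate K6.
4. Technician goes back to the basement alone.
5. Technician goes to the rooftop with crate R1 and crate R3.
6. Technician goes back to the basement with crate R7.
7. Technician goes to the rooftop with crate M1 and crate R2.
8. Technician goes back to the basement alone.
9. Technician goes to the rooftop with crate K3 and crate R7.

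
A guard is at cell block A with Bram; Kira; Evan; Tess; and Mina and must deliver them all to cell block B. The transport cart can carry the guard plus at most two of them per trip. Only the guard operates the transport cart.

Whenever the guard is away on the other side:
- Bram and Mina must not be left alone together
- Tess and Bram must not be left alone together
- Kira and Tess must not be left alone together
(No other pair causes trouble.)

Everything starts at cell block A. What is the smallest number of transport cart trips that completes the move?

Counting alone: the guard can take at most 2 across per trip to cell block B, so moving all 5 needs at least 3 loaded trips out, with a return between consecutive ones — at least 5 crossings.
The plan below uses exactly 5 crossings, so it is optimal:
1. Guard goes to cell block B with Bram and Kira.
2. Guard goes back to cell block A alone.
3. Guard goes to cell block B with Evan.
4. Guard goes back to cell block A alone.
5. Guard goes to cell block B with Mina and Tess.

5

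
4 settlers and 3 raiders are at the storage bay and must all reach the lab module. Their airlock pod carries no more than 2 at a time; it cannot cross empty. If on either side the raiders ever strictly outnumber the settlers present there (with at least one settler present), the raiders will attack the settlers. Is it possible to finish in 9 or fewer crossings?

No

Counting alone: each trip to the lab module takes at most 2 across and each return brings at least 1 back, so after t trips out (and t−1 returns) at most 2t − (t−1) of the 7 are across; that first reaches 7 at t = 6, so at least 11 crossings are needed.
Since 9 < 11, 9 crossings cannot be enough. (The shortest complete plan in fact takes 11:)
1. 2 raiders → the lab module.  (the storage bay: 4S 1R; the lab module: 0S 2R)
2. 1 raider ← the storage bay.  (the storage bay: 4S 2R; the lab module: 0S 1R)
3. 2 raiders → the lab module.  (the storage bay: 4S 0R; the lab module: 0S 3R)
4. 1 raider ← the storage bay.  (the storage bay: 4S 1R; the lab module: 0S 2R)
5. 2 settlers → the lab module.  (the storage bay: 2S 1R; the lab module: 2S 2R)
6. 1 raider ← the storage bay.  (the storage bay: 2S 2R; the lab module: 2S 1R)
7. 1 settler and 1 raider → the lab module.  (the storage bay: 1S 1R; the lab module: 3S 2R)
8. 1 settler ← the storage bay.  (the storage bay: 2S 1R; the lab module: 2S 2R)
9. 1 settler and 1 raider → the lab module.  (the storage bay: 1S 0R; the lab module: 3S 3R)
10. 1 raider ← the storage bay.  (the storage bay: 1S 1R; the lab module: 3S 2R)
11. 1 settler and 1 raider → the lab module.  (the storage bay: 0S 0R; the lab module: 4S 3R)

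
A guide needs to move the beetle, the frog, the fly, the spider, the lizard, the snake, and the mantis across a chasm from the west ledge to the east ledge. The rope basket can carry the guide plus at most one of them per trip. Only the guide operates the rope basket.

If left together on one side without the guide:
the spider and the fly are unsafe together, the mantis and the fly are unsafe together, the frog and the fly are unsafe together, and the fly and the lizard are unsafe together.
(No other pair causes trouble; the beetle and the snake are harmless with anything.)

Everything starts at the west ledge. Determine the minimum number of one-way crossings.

impossible

Following every safe sequence of crossings from the start, the most of the 7 that can be at the east ledge as the rope basket arrives there on crossings 1, 3, 5, 7 is 1, 2, 3, 4 respectively; the best ever achieved is 4 of 7.
From crossing 9 on, no configuration arises that was not already reachable earlier: only 44 distinct safe configurations (who is on which side, and where the rope basket is) can ever be reached, none of them has everyone across, and every continuation just revisits them. So no valid plan exists.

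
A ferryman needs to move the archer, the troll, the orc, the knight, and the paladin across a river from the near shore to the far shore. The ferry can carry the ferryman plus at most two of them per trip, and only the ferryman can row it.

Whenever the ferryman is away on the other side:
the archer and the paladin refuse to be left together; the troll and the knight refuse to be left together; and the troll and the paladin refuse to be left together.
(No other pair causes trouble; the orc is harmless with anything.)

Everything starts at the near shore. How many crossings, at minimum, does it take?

5

Counting alone: the ferryman can take at most 2 across per trip to the far shore, so moving all 5 needs at least 3 loaded trips out, with a return between consecutive ones — at least 5 crossings.
The plan below uses exactly 5 crossings, so it is optimal:
1. Ferryman goes to the far shore with the archer and the troll.  [the near shore: the knight, the orc, the paladin | the far shore: the archer, the troll]
2. Ferryman goes back to the near shore alone.  [the near shore: the knight, the orc, the paladin | the far shore: the archer, the troll]
3. Ferryman goes to the far shore with the orc.  [the near shore: the knight, the paladin | the far shore: the archer, the orc, the troll]
4. Ferryman goes back to the near shore alone.  [the near shore: the knight, the paladin | the far shore: the archer, the orc, the troll]
5. Ferryman goes to the far shore with the knight and the paladin.  [the near shore: — | the far shore: the archer, the knight, the orc, the paladin, the troll]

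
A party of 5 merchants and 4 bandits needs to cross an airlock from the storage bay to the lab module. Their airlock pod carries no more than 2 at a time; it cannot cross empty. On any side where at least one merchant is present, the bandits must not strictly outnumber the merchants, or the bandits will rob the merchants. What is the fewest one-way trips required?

Counting alone: each trip to the lab module takes at most 2 across and each return brings at least 1 back, so after t trips out (and t−1 returns) at most 2t − (t−1) of the 9 are across; that first reaches 9 at t = 8, so at least 15 crossings are needed.
The plan below uses exactly 15 crossings, so it is optimal:
1. 2 bandits → the lab module.  (the storage bay: 5M 2B; the lab module: 0M 2B)
2. 1 bandit ← the storage bay.  (the storage bay: 5M 3B; the lab module: 0M 1B)
3. 2 bandits → the lab module.  (the storage bay: 5M 1B; the lab module: 0M 3B)
4. 1 bandit ← the storage bay.  (the storage bay: 5M 2B; the lab module: 0M 2B)
5. 2 merchants → the lab module.  (the storage bay: 3M 2B; the lab module: 2M 2B)
6. 1 bandit ← the storage bay.  (the storage bay: 3M 3B; the lab module: 2M 1B)
7. 1 merchant and 1 bandit → the lab module.  (the storage bay: 2M 2B; the lab module: 3M 2B)
8. 1 merchant ← the storage bay.  (the storage bay: 3M 2B; the lab module: 2M 2B)
9. 1 merchant and 1 bandit → the lab module.  (the storage bay: 2M 1B; the lab module: 3M 3B)
10. 1 bandit ← the storage bay.  (the storage bay: 2M 2B; the lab module: 3M 2B)
11. 1 merchant and 1 bandit → the lab module.  (the storage bay: 1M 1B; the lab module: 4M 3B)
12. 1 merchant ← the storage bay.  (the storage bay: 2M 1B; the lab module: 3M 3B)
13. 1 merchant and 1 bandit → the lab module.  (the storage bay: 1M 0B; the lab module: 4M 4B)
14. 1 bandit ← the storage bay.  (the storage bay: 1M 1B; the lab module: 4M 3B)
15. 1 merchant and 1 bandit → the lab module.  (the storage bay: 0M 0B; the lab module: 5M 4B)

15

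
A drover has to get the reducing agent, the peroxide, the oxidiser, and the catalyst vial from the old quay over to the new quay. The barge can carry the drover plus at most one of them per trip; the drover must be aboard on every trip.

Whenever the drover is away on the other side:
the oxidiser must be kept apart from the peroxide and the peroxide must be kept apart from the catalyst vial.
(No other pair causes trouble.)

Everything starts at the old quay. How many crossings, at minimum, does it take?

9

Counting alone: the drover can take at most 1 across per trip to the new quay, so moving all 4 needs at least 4 loaded trips out, with a return between consecutive ones — at least 7 crossings.
The safety rule pushes this higher. Following every safe sequence of crossings, the most of the 4 that can be at the new quay as the barge arrives there on crossing 7 is 3 — never all 4.
So no plan with fewer than 9 crossings exists, and this one achieves 9:
1. Drover goes to the new quay with the peroxide.
2. Drover goes back to the old quay alone.
3. Drover goes to the new quay with the reducing agent.
4. Drover goes back to the old quay alone.
5. Drover goes to the new quay with the oxidiser.
6. Drover goes back to the old quay with the peroxide.
7. Drover goes to the new quay with the catalyst vial.
8. Drover goes back to the old quay alone.
9. Drover goes to the new quay with the peroxide.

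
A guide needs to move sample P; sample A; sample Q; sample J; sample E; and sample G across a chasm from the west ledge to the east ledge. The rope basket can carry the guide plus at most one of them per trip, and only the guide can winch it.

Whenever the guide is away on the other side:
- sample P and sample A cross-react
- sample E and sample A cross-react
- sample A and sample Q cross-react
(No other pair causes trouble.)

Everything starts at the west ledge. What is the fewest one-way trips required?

impossible

Following every safe sequence of crossings from the start, the most of the 6 that can be at the east ledge as the rope basket arrives there on crossings 1, 3, 5, 7 is 1, 2, 3, 4 respectively; the best ever achieved is 4 of 6.
From crossing 9 on, no configuration arises that was not already reachable earlier: only 36 distinct safe configurations (who is on which side, and where the rope basket is) can ever be reached, none of them has everyone across, and every continuation just revisits them. So no valid plan exists.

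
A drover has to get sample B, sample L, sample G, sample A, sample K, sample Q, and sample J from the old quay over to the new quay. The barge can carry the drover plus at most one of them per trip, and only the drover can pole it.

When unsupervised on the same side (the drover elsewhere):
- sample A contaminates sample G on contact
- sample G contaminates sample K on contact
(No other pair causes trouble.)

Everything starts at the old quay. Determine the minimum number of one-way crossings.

15

Counting alone: the drover can take at most 1 across per trip to the new quay, so moving all 7 needs at least 7 loaded trips out, with a return between consecutive ones — at least 13 crossings.
The safety rule pushes this higher. Following every safe sequence of crossings, the most of the 7 that can be at the new quay as the barge arrives there on crossing 13 is 6 — never all 7.
So no plan with fewer than 15 crossings exists, and this one achieves 15:
1. Drover goes to the new quay with sample G.  [the old quay: sample A, sample B, sample J, sample K, sample L, sample Q | the new quay: sample G]
2. Drover goes back to the old quay alone.  [the old quay: sample A, sample B, sample J, sample K, sample L, sample Q | the new quay: sample G]
3. Drover goes to the new quay with sample B.  [the old quay: sample A, sample J, sample K, sample L, sample Q | the new quay: sample B, sample G]
4. Drover goes back to the old quay alone.  [the old quay: sample A, sample J, sample K, sample L, sample Q | the new quay: sample B, sample G]
5. Drover goes to the new quay with sample L.  [the old quay: sample A, sample J, sample K, sample Q | the new quay: sample B, sample G, sample L]
6. Drover goes back to the old quay alone.  [the old quay: sample A, sample J, sample K, sample Q | the new quay: sample B, sample G, sample L]
7. Drover goes to the new quay with sample A.  [the old quay: sample J, sample K, sample Q | the new quay: sample A, sample B, sample G, sample L]
8. Drover goes back to the old quay with sample G.  [the old quay: sample G, sample J, sample K, sample Q | the new quay: sample A, sample B, sample L]
9. Drover goes to the new quay with sample K.  [the old quay: sample G, sample J, sample Q | the new quay: sample A, sample B, sample K, sample L]
10. Drover goes back to the old quay alone.  [the old quay: sample G, sample J, sample Q | the new quay: sample A, sample B, sample K, sample L]
11. Drover goes to the new quay with sample Q.  [the old quay: sample G, sample J | the new quay: sample A, sample B, sample K, sample L, sample Q]
12. Drover goes back to the old quay alone.  [the old quay: sample G, sample J | the new quay: sample A, sample B, sample K, sample L, sample Q]
13. Drover goes to the new quay with sample J.  [the old quay: sample G | the new quay: sample A, sample B, sample J, sample K, sample L, sample Q]
14. Drover goes back to the old quay alone.  [the old quay: sample G | the new quay: sample A, sample B, sample J, sample K, sample L, sample Q]
15. Drover goes to the new quay with sample G.  [the old quay: — | the new quay: sample A, sample B, sample G, sample J, sample K, sample L, sample Q]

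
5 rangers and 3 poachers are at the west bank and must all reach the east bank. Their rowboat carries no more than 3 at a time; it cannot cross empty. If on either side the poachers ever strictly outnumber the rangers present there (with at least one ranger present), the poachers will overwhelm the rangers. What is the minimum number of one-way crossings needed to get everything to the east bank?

7

Counting alone: each trip to the east bank takes at most 3 across and each return brings at least 1 back, so after t trips out (and t−1 returns) at most 3t − (t−1) of the 8 are across; that first reaches 8 at t = 4, so at least 7 crossings are needed.
The plan below uses exactly 7 crossings, so it is optimal:
1. 2 poachers → the east bank.  (the west bank: 5R 1P; the east bank: 0R 2P)
2. 1 poacher ← the west bank.  (the west bank: 5R 2P; the east bank: 0R 1P)
3. 2 rangers and 1 poacher → the east bank.  (the west bank: 3R 1P; the east bank: 2R 2P)
4. 1 poacher ← the west bank.  (the west bank: 3R 2P; the east bank: 2R 1P)
5. 1 ranger and 2 poachers → the east bank.  (the west bank: 2R 0P; the east bank: 3R 3P)
6. 1 poacher ← the west bank.  (the west bank: 2R 1P; the east bank: 3R 2P)
7. 2 rangers and 1 poacher → the east bank.  (the west bank: 0R 0P; the east bank: 5R 3P)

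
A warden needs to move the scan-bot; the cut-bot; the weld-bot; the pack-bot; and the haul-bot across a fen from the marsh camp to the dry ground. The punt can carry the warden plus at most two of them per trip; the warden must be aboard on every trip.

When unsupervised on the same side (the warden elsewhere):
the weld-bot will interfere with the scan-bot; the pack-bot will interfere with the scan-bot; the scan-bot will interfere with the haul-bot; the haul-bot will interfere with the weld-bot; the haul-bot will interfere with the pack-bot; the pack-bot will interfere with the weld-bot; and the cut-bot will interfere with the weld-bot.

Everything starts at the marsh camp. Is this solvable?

No

Whatever the first load, the items left behind include a forbidden pair without the warden. No opening move is safe, so no plan exists.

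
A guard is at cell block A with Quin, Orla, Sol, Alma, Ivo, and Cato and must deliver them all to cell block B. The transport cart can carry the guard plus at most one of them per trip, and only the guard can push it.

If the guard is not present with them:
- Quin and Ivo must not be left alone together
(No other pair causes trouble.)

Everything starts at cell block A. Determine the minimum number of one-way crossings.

Counting alone: the guard can take at most 1 across per trip to cell block B, so moving all 6 needs at least 6 loaded trips out, with a return between consecutive ones — at least 11 crossings.
The plan below uses exactly 11 crossings, so it is optimal:
1. Guard goes to cell block B with Quin.
2. Guard goes back to cell block A alone.
3. Guard goes to cell block B with Orla.
4. Guard goes back to cell block A alone.
5. Guard goes to cell block B with Sol.
6. Guard goes back to cell block A alone.
7. Guard goes to cell block B with Alma.
8. Guard goes back to cell block A alone.
9. Guard goes to cell block B with Cato.
10. Guard goes back to cell block A alone.
11. Guard goes to cell block B with Ivo.

11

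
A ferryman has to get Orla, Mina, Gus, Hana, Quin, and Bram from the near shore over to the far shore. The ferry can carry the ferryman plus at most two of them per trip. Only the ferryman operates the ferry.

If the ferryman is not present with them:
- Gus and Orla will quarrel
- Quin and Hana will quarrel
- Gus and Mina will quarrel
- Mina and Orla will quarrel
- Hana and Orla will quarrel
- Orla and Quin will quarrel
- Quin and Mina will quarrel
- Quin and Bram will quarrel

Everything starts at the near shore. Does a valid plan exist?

Whatever the first load, the items left behind include a forbidden pair without the ferryman. No opening move is safe, so no plan exists.

No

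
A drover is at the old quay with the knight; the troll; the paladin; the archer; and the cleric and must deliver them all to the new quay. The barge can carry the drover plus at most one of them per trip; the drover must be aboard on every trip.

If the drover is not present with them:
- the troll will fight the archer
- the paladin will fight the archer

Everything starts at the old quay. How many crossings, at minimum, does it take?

Counting alone: the drover can take at most 1 across per trip to the new quay, so moving all 5 needs at least 5 loaded trips out, with a return between consecutive ones — at least 9 crossings.
The safety rule pushes this higher. Following every safe sequence of crossings, the most of the 5 that can be at the new quay as the barge arrives there on crossing 9 is 4 — never all 5.
So no plan with fewer than 11 crossings exists, and this one achieves 11:
1. Drover goes to the new quay with the archer.  [the old quay: the cleric, the knight, the paladin, the troll | the new quay: the archer]
2. Drover goes back to the old quay alone.  [the old quay: the cleric, the knight, the paladin, the troll | the new quay: the archer]
3. Drover goes to the new quay with the knight.  [the old quay: the cleric, the paladin, the troll | the new quay: the archer, the knight]
4. Drover goes back to the old quay alone.  [the old quay: the cleric, the paladin, the troll | the new quay: the archer, the knight]
5. Drover goes to the new quay with the troll.  [the old quay: the cleric, the paladin | the new quay: the archer, the knight, the troll]
6. Drover goes back to the old quay with the archer.  [the old quay: the archer, the cleric, the paladin | the new quay: the knight, the troll]
7. Drover goes to the new quay with the paladin.  [the old quay: the archer, the cleric | the new quay: the knight, the paladin, the troll]
8. Drover goes back to the old quay alone.  [the old quay: the archer, the cleric | the new quay: the knight, the paladin, the troll]
9. Drover goes to the new quay with the cleric.  [the old quay: the archer | the new quay: the cleric, the knight, the paladin, the troll]
10. Drover goes back to the old quay alone.  [the old quay: the archer | the new quay: the cleric, the knight, the paladin, the troll]
11. Drover goes to the new quay with the archer.  [the old quay: — | the new quay: the archer, the cleric, the knight, the paladin, the troll]

11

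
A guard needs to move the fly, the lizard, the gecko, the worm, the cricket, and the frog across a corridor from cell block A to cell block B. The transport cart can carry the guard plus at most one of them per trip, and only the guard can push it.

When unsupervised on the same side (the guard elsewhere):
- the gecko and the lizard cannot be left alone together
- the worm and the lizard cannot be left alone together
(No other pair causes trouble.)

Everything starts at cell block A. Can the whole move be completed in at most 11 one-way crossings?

Counting alone: the guard can take at most 1 across per trip to cell block B, so moving all 6 needs at least 6 loaded trips out, with a return between consecutive ones — at least 11 crossings.
The safety rule pushes this higher. Following every safe sequence of crossings, the most of the 6 that can be at cell block B as the transport cart arrives there on crossing 11 is 5 — never all 6.
So the move cannot be finished within 11 crossings. (The shortest complete plan takes 13:)
1. Guard goes to cell block B with the lizard.  [cell block A: the cricket, the fly, the frog, the gecko, the worm | cell block B: the lizard]
2. Guard goes back to cell block A alone.  [cell block A: the cricket, the fly, the frog, the gecko, the worm | cell block B: the lizard]
3. Guard goes to cell block B with the fly.  [cell block A: the cricket, the frog, the gecko, the worm | cell block B: the fly, the lizard]
4. Guard goes back to cell block A alone.  [cell block A: the cricket, the frog, the gecko, the worm | cell block B: the fly, the lizard]
5. Guard goes to cell block B with the gecko.  [cell block A: the cricket, the frog, the worm | cell block B: the fly, the gecko, the lizard]
6. Guard goes back to cell block A with the lizard.  [cell block A: the cricket, the frog, the lizard, the worm | cell block B: the fly, the gecko]
7. Guard goes to cell block B with the worm.  [cell block A: the cricket, the frog, the lizard | cell block B: the fly, the gecko, the worm]
8. Guard goes back to cell block A alone.  [cell block A: the cricket, the frog, the lizard | cell block B: the fly, the gecko, the worm]
9. Guard goes to cell block B with the cricket.  [cell block A: the frog, the lizard | cell block B: the cricket, the fly, the gecko, the worm]
10. Guard goes back to cell block A alone.  [cell block A: the frog, the lizard | cell block B: the cricket, the fly, the gecko, the worm]
11. Guard goes to cell block B with the frog.  [cell block A: the lizard | cell block B: the cricket, the fly, the frog, the gecko, the worm]
12. Guard goes back to cell block A alone.  [cell block A: the lizard | cell block B: the cricket, the fly, the frog, the gecko, the worm]
13. Guard goes to cell block B with the lizard.  [cell block A: — | cell block B: the cricket, the fly, the frog, the gecko, the lizard, the worm]

No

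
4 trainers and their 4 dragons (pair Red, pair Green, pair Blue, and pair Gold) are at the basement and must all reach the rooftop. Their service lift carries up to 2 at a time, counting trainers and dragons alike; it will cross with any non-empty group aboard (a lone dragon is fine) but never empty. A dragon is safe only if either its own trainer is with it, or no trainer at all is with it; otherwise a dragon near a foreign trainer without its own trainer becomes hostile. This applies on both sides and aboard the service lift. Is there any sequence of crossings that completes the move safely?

Following every safe sequence of crossings from the start, the most of the 8 that can be at the rooftop as the service lift arrives there on crossings 1, 3, 5 is 2, 3, 4 respectively; the best ever achieved is 4 of 8.
From crossing 7 on, no configuration arises that was not already reachable earlier: only 44 distinct safe configurations (who is on which side, and where the service lift is) can ever be reached, none of them has everyone across, and every continuation just revisits them. So no valid plan exists.

No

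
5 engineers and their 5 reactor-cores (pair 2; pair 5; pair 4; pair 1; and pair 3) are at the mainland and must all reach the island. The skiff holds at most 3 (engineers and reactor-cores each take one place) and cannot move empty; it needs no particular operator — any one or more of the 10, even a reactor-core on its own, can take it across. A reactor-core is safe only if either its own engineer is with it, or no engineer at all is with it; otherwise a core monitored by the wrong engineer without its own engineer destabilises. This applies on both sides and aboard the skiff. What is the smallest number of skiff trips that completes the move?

Counting alone: each trip to the island takes at most 3 across and each return brings at least 1 back, so after t trips out (and t−1 returns) at most 3t − (t−1) of the 10 are across; that first reaches 10 at t = 5, so at least 9 crossings are needed.
The safety rule pushes this higher. Following every safe sequence of crossings, the most of the 10 that can be at the island as the skiff arrives there on crossing 9 is 9 — never all 10.
So no plan with fewer than 11 crossings exists, and this one achieves 11:
1. engineer 2 and reactor-core 2 cross → the island.
2. engineer 2 crosses ← the mainland.
3. reactor-core 1, reactor-core 4, and reactor-core 5 cross → the island.
4. reactor-core 2 crosses ← the mainland.
5. engineer 1, engineer 4, and engineer 5 cross → the island.
6. engineer 5 and reactor-core 5 cross ← the mainland.
7. engineer 2, engineer 3, and engineer 5 cross → the island.
8. reactor-core 4 crosses ← the mainland.
9. reactor-core 2 and reactor-core 5 cross → the island.
10. reactor-core 2 crosses ← the mainland.
11. reactor-core 2, reactor-core 3, and reactor-core 4 cross → the island.

11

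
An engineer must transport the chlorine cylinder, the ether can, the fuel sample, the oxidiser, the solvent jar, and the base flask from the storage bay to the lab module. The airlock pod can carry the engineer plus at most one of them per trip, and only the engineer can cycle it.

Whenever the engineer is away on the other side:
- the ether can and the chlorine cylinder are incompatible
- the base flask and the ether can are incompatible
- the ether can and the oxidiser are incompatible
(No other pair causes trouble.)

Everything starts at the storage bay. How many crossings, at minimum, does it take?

Following every safe sequence of crossings from the start, the most of the 6 that can be at the lab module as the airlock pod arrives there on crossings 1, 3, 5, 7 is 1, 2, 3, 4 respectively; the best ever achieved is 4 of 6.
From crossing 9 on, no configuration arises that was not already reachable earlier: only 36 distinct safe configurations (who is on which side, and where the airlock pod is) can ever be reached, none of them has everyone across, and every continuation just revisits them. So no valid plan exists.

impossible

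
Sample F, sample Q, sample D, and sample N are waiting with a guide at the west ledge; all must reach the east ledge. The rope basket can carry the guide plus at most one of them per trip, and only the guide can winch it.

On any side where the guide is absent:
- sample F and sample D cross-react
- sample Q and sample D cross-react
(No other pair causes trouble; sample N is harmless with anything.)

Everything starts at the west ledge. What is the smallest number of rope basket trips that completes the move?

Counting alone: the guide can take at most 1 across per trip to the east ledge, so moving all 4 needs at least 4 loaded trips out, with a return between consecutive ones — at least 7 crossings.
The safety rule pushes this higher. Following every safe sequence of crossings, the most of the 4 that can be at the east ledge as the rope basket arrives there on crossing 7 is 3 — never all 4.
So no plan with fewer than 9 crossings exists, and this one achieves 9:
1. Guide goes to the east ledge with sample D.
2. Guide goes back to the west ledge alone.
3. Guide goes to the east ledge with sample F.
4. Guide goes back to the west ledge with sample D.
5. Guide goes to the east ledge with sample Q.
6. Guide goes back to the west ledge alone.
7. Guide goes to the east ledge with sample N.
8. Guide goes back to the west ledge alone.
9. Guide goes to the east ledge with sample D.

9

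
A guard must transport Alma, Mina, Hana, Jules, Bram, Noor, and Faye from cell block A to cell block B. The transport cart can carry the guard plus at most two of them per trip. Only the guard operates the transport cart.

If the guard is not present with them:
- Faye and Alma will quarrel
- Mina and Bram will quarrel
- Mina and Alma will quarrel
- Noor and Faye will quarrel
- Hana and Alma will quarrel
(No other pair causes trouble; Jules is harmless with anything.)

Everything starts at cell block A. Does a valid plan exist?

No

Whatever the first load, the items left behind include a forbidden pair without the guard. No opening move is safe, so no plan exists.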